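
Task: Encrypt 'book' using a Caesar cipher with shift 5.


Shift each letter by 5: b -> g, o -> t, o -> t, k -> p. Result: 'gttp'.

gttp


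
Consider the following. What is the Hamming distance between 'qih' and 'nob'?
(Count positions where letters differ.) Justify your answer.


Alignment:
Position 1: 'q' vs 'n' = DIFFER
Position 2: 'i' vs 'o' = DIFFER
Position 3: 'h' vs 'b' = DIFFER
Total differences: 3

3


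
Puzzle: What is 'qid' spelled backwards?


Reverse 'qid' character by character: 'diq'.

diq


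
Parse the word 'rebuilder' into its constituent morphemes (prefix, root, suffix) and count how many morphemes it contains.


Step 1: Identify prefix: 're' (meaning: again)
Step 2: Identify root: 'build'
Step 3: Identify suffix(es): 'er'
Decomposition: re- (prefix: again) + build (root) + -er (suffix: one who)
Total morphemes: 3

3 morphemes (re- (prefix: again) + build (root) + -er (suffix: one who))


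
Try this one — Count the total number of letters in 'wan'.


Spell out 'wan' and number each letter: w(1), a(2), n(3). Total: 3 letters.

3


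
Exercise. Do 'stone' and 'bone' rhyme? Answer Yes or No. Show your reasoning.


Rime (stressed vowel + following sounds) of 'stone': -one = /oʊn/
Rime of 'bone': -one = /oʊn/
/oʊn/ and /oʊn/ are the same ending sound, so the words rhyme.

Yes


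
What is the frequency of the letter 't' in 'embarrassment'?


Letter 't' in 'embarrassment': found at position(s) 13 = 1 occurrence(s).

1


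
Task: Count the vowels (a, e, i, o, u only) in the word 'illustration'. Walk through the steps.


Vowels in 'illustration': i, u, a, i, o = 5 vowels.

5


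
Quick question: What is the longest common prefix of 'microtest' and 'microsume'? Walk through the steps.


Compare from the start: 5 characters match: 'micro'. Mismatch at position 6: 't' vs 's'.

micro


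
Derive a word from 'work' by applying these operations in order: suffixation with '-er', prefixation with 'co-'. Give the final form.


Step 1: Add suffix '-er' to 'work' = 'worker'
Step 2: Add prefix 'co-' to 'worker' = 'coworker'

coworker


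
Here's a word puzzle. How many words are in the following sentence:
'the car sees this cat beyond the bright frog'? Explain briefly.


Split into words: the | car | sees | this | cat | beyond | the | bright | frog = 9 words.

9


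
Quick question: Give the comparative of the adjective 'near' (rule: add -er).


Apply comparative formation (add -er): 'near' -> 'nearer'.

nearer


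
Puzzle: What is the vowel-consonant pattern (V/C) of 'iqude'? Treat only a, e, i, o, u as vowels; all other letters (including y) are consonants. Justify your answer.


Letter mapping: i = V, q = C, u = V, d = C, e = V.

VCVCV


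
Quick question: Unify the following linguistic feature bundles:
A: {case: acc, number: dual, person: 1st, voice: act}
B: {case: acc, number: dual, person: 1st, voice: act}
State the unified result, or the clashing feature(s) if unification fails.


Compare features:
case: A=acc vs B=acc -> unified: acc
number: A=dual vs B=dual -> unified: dual
person: A=1st vs B=1st -> unified: 1st
voice: A=act vs B=act -> unified: act
No clashes found.

Unified: {case: acc, number: dual, person: 1st, voice: act}


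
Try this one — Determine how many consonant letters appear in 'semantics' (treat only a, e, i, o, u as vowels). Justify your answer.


Consonants in 'semantics': s, m, n, t, c, s = 6 consonants.

6


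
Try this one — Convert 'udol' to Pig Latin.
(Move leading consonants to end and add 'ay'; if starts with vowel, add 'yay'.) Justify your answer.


'udol' starts with a vowel, so add 'yay': 'udolyay'.

udolyay


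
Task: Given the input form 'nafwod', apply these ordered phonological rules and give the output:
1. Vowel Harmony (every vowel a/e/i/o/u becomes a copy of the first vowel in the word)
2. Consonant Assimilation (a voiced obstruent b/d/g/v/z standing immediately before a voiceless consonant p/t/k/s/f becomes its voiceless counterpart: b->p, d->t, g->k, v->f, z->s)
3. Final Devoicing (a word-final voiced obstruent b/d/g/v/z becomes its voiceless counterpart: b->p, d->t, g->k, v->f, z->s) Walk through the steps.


Starting form: 'nafwod'
Rule 1: Vowel Harmony: all vowels become 'a' (matching first vowel). 'nafwod' -> 'nafwad'
Rule 2: Consonant Assimilation: no voiced obstruent (b/d/g/v/z) stands immediately before a voiceless consonant (p/t/k/s/f). No change.
Rule 3: Final Devoicing: word-final voiced obstruent 'd' becomes voiceless 't'. 'nafwad' -> 'nafwat'
Final form: 'nafwat'

nafwat


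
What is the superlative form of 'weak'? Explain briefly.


Apply superlative formation (add -est): 'weak' -> 'weakest'.

weakest


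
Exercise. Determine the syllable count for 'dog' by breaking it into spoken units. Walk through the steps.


Break 'dog' into syllables: dog -> dog = 1 syllable

1 syllable


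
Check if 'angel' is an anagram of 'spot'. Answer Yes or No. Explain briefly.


Sorted letters of 'angel': 'aegln'
Sorted letters of 'spot': 'opst'
They do not match.

No


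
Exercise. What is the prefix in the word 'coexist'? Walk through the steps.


The word 'coexist' = 'co' (prefix) + 'exist' (root). The prefix is 'co'.

co


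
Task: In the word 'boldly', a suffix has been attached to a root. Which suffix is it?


The word 'boldly' = 'bold' (root) + '-ly' (suffix). The suffix is '-ly'.

ly


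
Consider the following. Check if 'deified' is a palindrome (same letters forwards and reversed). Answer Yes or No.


Forward: 'deified'
Reversed: 'deified'
They are identical.

Yes


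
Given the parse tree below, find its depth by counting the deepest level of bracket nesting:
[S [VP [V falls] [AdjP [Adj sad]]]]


Count bracket nesting levels:
'[' at pos 0: depth = 1
'[' at pos 3: depth = 2
'[' at pos 7: depth = 3
'[' at pos 17: depth = 3
'[' at pos 23: depth = 4
Maximum depth reached: 4

4


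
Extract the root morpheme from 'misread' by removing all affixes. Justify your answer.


Remove prefix 'mis' from 'misread' to get root 'read'.

read


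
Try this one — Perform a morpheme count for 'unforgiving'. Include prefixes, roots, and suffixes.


Decomposition: un- (prefix) + forgive (root) + -ing (suffix) = 3 morpheme(s)

3 morphemes


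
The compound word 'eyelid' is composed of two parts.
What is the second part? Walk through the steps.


Split 'eyelid' into 'eye' + 'lid'. The second part is 'lid'.

lid


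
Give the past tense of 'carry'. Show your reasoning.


Apply rule: Change -y to -ied. 'carry' becomes 'carried'.

carried


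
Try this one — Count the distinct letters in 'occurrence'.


Unique letters in 'occurrence': {c, e, n, o, r, u} = 6 distinct letters.

6


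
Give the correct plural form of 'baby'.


Apply rule: Change -y to -ies (consonant + y). 'baby' becomes 'babies'.

babies


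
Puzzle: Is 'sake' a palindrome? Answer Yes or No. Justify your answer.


Forward: 'sake'
Reversed: 'ekas'
They differ.

No


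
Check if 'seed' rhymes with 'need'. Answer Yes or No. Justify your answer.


Rime (stressed vowel + following sounds) of 'seed': -eed = /iːd/
Rime of 'need': -eed = /iːd/
/iːd/ and /iːd/ are the same ending sound, so the words rhyme.

Yes


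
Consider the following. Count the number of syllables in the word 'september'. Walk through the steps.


Break 'september' into syllables: sep-tem-ber -> sep | tem | ber = 3 syllables

3 syllables


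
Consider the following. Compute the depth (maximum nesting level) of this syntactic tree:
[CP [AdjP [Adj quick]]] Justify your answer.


Count bracket nesting levels:
'[' at pos 0: depth = 1
'[' at pos 4: depth = 2
'[' at pos 10: depth = 3
Maximum depth reached: 3

3


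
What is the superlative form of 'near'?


Apply superlative formation (add -est): 'near' -> 'nearest'.

nearest


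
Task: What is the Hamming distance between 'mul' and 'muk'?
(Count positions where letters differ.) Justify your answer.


Alignment:
Position 1: 'm' vs 'm' = match
Position 2: 'u' vs 'u' = match
Position 3: 'l' vs 'k' = DIFFER
Total differences: 1

1


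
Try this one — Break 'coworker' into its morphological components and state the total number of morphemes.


Step 1: Identify prefix: 'co' (meaning: together)
Step 2: Identify root: 'work'
Step 3: Identify suffix(es): 'er'
Decomposition: co- (prefix: together) + work (root) + -er (suffix: one who)
Total morphemes: 3

3 morphemes (co- (prefix: together) + work (root) + -er (suffix: one who))


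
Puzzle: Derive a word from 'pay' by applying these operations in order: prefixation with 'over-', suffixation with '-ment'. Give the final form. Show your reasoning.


Step 1: Add prefix 'over-' to 'pay' = 'overpay'
Step 2: Add suffix '-ment' to 'overpay' = 'overpayment'

overpayment


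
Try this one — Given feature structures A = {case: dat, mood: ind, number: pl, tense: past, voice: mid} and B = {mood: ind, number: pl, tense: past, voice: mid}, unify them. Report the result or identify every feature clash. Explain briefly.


Compare features:
case: A=dat vs B=_ -> unified: dat
mood: A=ind vs B=ind -> unified: ind
number: A=pl vs B=pl -> unified: pl
tense: A=past vs B=past -> unified: past
voice: A=mid vs B=mid -> unified: mid
No clashes found.

Unified: {case: dat, mood: ind, number: pl, tense: past, voice: mid}


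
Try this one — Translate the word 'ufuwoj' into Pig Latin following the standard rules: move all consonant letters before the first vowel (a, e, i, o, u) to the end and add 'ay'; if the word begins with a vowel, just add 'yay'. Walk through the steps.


'ufuwoj' starts with a vowel, so add 'yay': 'ufuwojyay'.

ufuwojyay


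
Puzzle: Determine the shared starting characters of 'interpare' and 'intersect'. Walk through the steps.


Compare from the start: 5 characters match: 'inter'. Mismatch at position 6: 'p' vs 's'.

inter


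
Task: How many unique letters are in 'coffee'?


Unique letters in 'coffee': {c, e, f, o} = 4 distinct letters.

4


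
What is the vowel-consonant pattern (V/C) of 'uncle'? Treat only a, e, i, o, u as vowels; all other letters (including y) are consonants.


Letter mapping: u = V, n = C, c = C, l = C, e = V.

VCCCV


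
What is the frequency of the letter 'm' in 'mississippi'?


Letter 'm' in 'mississippi': found at position(s) 1 = 1 occurrence(s).

1


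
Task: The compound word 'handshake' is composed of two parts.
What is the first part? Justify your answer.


Split 'handshake' into 'hand' + 'shake'. The first part is 'hand'.

hand


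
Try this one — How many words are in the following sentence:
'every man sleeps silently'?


Split into words: every | man | sleeps | silently = 4 words.

4


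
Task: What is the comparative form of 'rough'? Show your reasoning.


Apply comparative formation (add -er): 'rough' -> 'rougher'.

rougher


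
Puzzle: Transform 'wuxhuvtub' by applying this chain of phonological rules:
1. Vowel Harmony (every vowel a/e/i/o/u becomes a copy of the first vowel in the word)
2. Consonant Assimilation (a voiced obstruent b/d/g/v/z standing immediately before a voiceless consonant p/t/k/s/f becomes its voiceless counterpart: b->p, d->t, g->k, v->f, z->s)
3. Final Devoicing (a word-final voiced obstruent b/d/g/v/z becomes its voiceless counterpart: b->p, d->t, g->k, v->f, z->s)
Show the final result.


Starting form: 'wuxhuvtub'
Rule 1: Vowel Harmony: all vowels already match. No change.
Rule 2: Consonant Assimilation: voiced obstruent before voiceless consonant becomes voiceless ('vt' -> 'ft'). 'wuxhuvtub' -> 'wuxhuftub'
Rule 3: Final Devoicing: word-final voiced obstruent 'b' becomes voiceless 'p'. 'wuxhuftub' -> 'wuxhuftup'
Final form: 'wuxhuftup'

wuxhuftup


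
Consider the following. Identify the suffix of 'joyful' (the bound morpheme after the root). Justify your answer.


The word 'joyful' = 'joy' (root) + '-ful' (suffix). The suffix is '-ful'.

ful


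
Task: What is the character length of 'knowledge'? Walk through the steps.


Spell out 'knowledge' and number each letter: k(1), n(2), o(3), w(4), l(5), e(6), d(7), g(8), e(9). Total: 9 letters.

9


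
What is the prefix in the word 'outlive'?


The word 'outlive' = 'out' (prefix) + 'live' (root). The prefix is 'out'.

out


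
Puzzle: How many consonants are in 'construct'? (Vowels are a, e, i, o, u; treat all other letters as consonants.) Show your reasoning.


Consonants in 'construct': c, n, s, t, r, c, t = 7 consonants.

7


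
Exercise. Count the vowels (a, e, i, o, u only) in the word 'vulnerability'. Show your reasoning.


Vowels in 'vulnerability': u, e, a, i, i = 5 vowels.

5


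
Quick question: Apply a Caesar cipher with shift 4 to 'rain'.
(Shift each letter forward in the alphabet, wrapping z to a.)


Shift each letter by 4: r -> v, a -> e, i -> m, n -> r. Result: 'vemr'.

vemr


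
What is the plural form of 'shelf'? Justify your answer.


Apply rule: Change -f to -ves. 'shelf' becomes 'shelves'.

shelves


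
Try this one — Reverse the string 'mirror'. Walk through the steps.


Reverse 'mirror' character by character: 'rorrim'.

rorrim


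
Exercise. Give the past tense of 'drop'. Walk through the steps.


Apply rule: Double final consonant and add -ed. 'drop' becomes 'dropped'.

dropped


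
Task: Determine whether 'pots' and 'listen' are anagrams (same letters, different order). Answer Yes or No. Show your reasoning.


Sorted letters of 'pots': 'opst'
Sorted letters of 'listen': 'eilnst'
They do not match.

No


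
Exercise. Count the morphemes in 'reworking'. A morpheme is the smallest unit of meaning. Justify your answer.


Decomposition: re- (prefix) + work (root) + -ing (suffix) = 3 morpheme(s)

3 morphemes


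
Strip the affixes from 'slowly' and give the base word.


Remove suffix '-ly' from 'slowly' to get root 'slow'.

slow


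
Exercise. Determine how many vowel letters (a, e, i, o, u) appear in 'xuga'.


Vowels in 'xuga': u, a = 2 vowels.

2


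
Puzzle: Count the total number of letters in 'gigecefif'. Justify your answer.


Spell out 'gigecefif' and number each letter: g(1), i(2), g(3), e(4), c(5), e(6), f(7), i(8), f(9). Total: 9 letters.

9


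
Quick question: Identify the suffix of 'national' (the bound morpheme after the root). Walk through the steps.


The word 'national' = 'nation' (root) + '-al' (suffix). The suffix is '-al'.

al


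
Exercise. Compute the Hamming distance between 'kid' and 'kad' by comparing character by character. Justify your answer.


Alignment:
Position 1: 'k' vs 'k' = match
Position 2: 'i' vs 'a' = DIFFER
Position 3: 'd' vs 'd' = match
Total differences: 1

1


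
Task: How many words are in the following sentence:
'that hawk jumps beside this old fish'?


Split into words: that | hawk | jumps | beside | this | old | fish = 7 words.

7


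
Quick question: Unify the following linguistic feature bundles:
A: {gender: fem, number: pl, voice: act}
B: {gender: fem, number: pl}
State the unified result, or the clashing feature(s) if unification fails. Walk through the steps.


Compare features:
gender: A=fem vs B=fem -> unified: fem
number: A=pl vs B=pl -> unified: pl
voice: A=act vs B=_ -> unified: act
No clashes found.

Unified: {gender: fem, number: pl, voice: act}


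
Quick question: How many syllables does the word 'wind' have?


Break 'wind' into syllables: wind -> wind = 1 syllable

1 syllable


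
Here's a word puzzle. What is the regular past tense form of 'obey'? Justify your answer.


Apply rule: Add -ed. 'obey' becomes 'obeyed'.

obeyed


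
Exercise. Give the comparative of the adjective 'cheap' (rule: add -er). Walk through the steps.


Apply comparative formation (add -er): 'cheap' -> 'cheaper'.

cheaper


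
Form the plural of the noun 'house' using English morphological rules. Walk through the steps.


Apply rule: Add -s. 'house' becomes 'houses'.

houses


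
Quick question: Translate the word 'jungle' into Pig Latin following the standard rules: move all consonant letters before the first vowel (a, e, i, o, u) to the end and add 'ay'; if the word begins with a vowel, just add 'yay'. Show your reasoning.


'jungle': move consonant cluster 'j' to end and add 'ay': 'unglejay'.

unglejay


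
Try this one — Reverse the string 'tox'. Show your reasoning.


Reverse 'tox' character by character: 'xot'.

xot


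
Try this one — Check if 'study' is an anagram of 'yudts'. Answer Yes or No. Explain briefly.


Sorted letters of 'study': 'dstuy'
Sorted letters of 'yudts': 'dstuy'
They match.

Yes


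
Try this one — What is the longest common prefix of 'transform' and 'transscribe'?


Compare from the start: 5 characters match: 'trans'. Mismatch at position 6: 'f' vs 's'.

trans


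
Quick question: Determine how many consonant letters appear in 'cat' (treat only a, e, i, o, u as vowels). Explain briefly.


Consonants in 'cat': c, t = 2 consonants.

2


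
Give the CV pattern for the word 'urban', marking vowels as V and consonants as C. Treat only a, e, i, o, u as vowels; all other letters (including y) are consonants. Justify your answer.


Letter mapping: u = V, r = C, b = C, a = V, n = C.

VCCVC


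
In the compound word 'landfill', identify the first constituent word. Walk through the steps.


Split 'landfill' into 'land' + 'fill'. The first part is 'land'.

land


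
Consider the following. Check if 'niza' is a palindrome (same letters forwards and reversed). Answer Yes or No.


Forward: 'niza'
Reversed: 'azin'
They differ.

No


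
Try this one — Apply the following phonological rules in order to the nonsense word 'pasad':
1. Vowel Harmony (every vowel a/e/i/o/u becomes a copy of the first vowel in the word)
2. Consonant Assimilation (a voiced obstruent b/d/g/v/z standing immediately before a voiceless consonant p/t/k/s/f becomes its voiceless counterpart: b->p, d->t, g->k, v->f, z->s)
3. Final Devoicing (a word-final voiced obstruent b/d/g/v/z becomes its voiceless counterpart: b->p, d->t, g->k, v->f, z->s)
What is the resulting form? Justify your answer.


Starting form: 'pasad'
Rule 1: Vowel Harmony: all vowels already match. No change.
Rule 2: Consonant Assimilation: no voiced obstruent (b/d/g/v/z) stands immediately before a voiceless consonant (p/t/k/s/f). No change.
Rule 3: Final Devoicing: word-final voiced obstruent 'd' becomes voiceless 't'. 'pasad' -> 'pasat'
Final form: 'pasat'

pasat


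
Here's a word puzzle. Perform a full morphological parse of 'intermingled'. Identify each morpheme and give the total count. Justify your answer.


Step 1: Identify prefix: 'inter' (meaning: between)
Step 2: Identify root: 'mingle'
Step 3: Identify suffix(es): 'ed'
Decomposition: inter- (prefix: between) + mingle (root) + -ed (suffix: past)
Total morphemes: 3

3 morphemes (inter- (prefix: between) + mingle (root) + -ed (suffix: past))


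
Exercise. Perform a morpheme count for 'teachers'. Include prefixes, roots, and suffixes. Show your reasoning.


Decomposition: teach (root) + -er (suffix) + -s (plural) = 3 morpheme(s)

3 morphemes


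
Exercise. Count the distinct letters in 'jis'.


Unique letters in 'jis': {i, j, s} = 3 distinct letters.

3


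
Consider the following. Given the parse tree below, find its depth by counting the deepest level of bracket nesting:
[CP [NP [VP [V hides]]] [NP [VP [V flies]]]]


Count bracket nesting levels:
'[' at pos 0: depth = 1
'[' at pos 4: depth = 2
'[' at pos 8: depth = 3
'[' at pos 12: depth = 4
'[' at pos 24: depth = 2
'[' at pos 28: depth = 3
'[' at pos 32: depth = 4
Maximum depth reached: 4

4


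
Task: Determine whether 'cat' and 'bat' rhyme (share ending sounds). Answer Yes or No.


Rime (stressed vowel + following sounds) of 'cat': -at = /æt/
Rime of 'bat': -at = /æt/
/æt/ and /æt/ are the same ending sound, so the words rhyme.

Yes


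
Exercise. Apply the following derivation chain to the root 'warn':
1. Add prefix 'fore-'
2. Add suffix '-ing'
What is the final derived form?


Step 1: Add prefix 'fore-' to 'warn' = 'forewarn'
Step 2: Add suffix '-ing' to 'forewarn' = 'forewarning'

forewarning


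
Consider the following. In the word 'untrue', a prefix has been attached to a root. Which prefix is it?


The word 'untrue' = 'un' (prefix) + 'true' (root). The prefix is 'un'.

un


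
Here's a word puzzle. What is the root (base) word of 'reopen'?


Remove prefix 're' from 'reopen' to get root 'open'.

open


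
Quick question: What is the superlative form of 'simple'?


Apply superlative formation (ends in e: add -st): 'simple' -> 'simplest'.

simplest


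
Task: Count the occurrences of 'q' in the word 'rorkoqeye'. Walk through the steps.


Letter 'q' in 'rorkoqeye': found at position(s) 6 = 1 occurrence(s).

1


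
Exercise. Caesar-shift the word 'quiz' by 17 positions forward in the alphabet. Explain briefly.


Shift each letter by 17: q -> h, u -> l, i -> z, z -> q. Result: 'hlzq'.

hlzq


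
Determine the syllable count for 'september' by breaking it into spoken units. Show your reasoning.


Break 'september' into syllables: sep-tem-ber -> sep | tem | ber = 3 syllables

3 syllables


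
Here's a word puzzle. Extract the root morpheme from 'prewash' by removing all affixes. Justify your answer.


Remove prefix 'pre' from 'prewash' to get root 'wash'.

wash


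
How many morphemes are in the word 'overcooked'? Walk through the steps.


Decomposition: over- (prefix) + cook (root) + -ed (suffix) = 3 morpheme(s)

3 morphemes


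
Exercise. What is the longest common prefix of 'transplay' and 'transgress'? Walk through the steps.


Compare from the start: 5 characters match: 'trans'. Mismatch at position 6: 'p' vs 'g'.

trans


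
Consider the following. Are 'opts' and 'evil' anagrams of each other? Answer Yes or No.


Sorted letters of 'opts': 'opst'
Sorted letters of 'evil': 'eilv'
They do not match.

No


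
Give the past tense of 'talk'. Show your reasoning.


Apply rule: Add -ed. 'talk' becomes 'talked'.

talked


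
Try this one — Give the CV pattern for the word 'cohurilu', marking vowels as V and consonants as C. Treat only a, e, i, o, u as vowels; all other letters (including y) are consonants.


Letter mapping: c = C, o = V, h = C, u = V, r = C, i = V, l = C, u = V.

CVCVCVCV


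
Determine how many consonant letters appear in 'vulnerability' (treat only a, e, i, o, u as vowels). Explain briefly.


Consonants in 'vulnerability': v, l, n, r, b, l, t, y = 8 consonants.

8


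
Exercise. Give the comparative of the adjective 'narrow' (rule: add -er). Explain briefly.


Apply comparative formation (add -er): 'narrow' -> 'narrower'.

narrower


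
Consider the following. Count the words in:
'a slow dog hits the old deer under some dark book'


Split into words: a | slow | dog | hits | the | old | deer | under | some | dark | book = 11 words.

11


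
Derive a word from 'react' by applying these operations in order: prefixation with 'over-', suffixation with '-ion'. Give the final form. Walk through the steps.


Step 1: Add prefix 'over-' to 'react' = 'overreact'
Step 2: Add suffix '-ion' to 'overreact' = 'overreaction'

overreaction


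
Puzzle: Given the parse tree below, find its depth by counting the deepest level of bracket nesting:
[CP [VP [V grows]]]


Count bracket nesting levels:
'[' at pos 0: depth = 1
'[' at pos 4: depth = 2
'[' at pos 8: depth = 3
Maximum depth reached: 3

3


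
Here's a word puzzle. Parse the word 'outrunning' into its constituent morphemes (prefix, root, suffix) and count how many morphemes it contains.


Step 1: Identify prefix: 'out' (meaning: surpass)
Step 2: Identify root: 'run'
Step 3: Identify suffix(es): 'ing'
Decomposition: out- (prefix: surpass) + run (root) + -ing (suffix: ongoing action)
Total morphemes: 3

3 morphemes (out- (prefix: surpass) + run (root) + -ing (suffix: ongoing action))


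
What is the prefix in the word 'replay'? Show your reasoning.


The word 'replay' = 're' (prefix) + 'play' (root). The prefix is 're'.

re


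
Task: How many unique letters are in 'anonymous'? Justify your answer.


Unique letters in 'anonymous': {a, m, n, o, s, u, y} = 7 distinct letters.

7


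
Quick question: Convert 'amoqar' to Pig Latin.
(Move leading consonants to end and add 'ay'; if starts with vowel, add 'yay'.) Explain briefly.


'amoqar' starts with a vowel, so add 'yay': 'amoqaryay'.

amoqaryay


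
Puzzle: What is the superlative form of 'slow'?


Apply superlative formation (add -est): 'slow' -> 'slowest'.

slowest


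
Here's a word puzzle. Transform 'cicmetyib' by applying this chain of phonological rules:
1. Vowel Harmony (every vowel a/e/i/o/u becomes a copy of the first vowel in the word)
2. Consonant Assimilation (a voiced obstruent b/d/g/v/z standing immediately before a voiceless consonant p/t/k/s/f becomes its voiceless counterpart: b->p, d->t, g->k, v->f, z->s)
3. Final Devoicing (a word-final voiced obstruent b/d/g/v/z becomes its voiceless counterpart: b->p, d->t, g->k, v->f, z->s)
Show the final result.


Starting form: 'cicmetyib'
Rule 1: Vowel Harmony: all vowels become 'i' (matching first vowel). 'cicmetyib' -> 'cicmityib'
Rule 2: Consonant Assimilation: no voiced obstruent (b/d/g/v/z) stands immediately before a voiceless consonant (p/t/k/s/f). No change.
Rule 3: Final Devoicing: word-final voiced obstruent 'b' becomes voiceless 'p'. 'cicmityib' -> 'cicmityip'
Final form: 'cicmityip'

cicmityip


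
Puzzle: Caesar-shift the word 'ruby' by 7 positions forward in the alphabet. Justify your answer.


Shift each letter by 7: r -> y, u -> b, b -> i, y -> f. Result: 'ybif'.

ybif


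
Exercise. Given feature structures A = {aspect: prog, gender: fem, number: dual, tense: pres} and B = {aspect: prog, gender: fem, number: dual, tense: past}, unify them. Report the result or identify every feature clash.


Compare features:
aspect: A=prog vs B=prog -> unified: prog
gender: A=fem vs B=fem -> unified: fem
number: A=dual vs B=dual -> unified: dual
tense: A=pres vs B=past -> CLASH
Clash detected on feature 'tense' (pres vs past); unification fails.

CLASH on 'tense' (pres vs past)


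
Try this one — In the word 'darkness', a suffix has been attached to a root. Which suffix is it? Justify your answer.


The word 'darkness' = 'dark' (root) + '-ness' (suffix). The suffix is '-ness'.

ness


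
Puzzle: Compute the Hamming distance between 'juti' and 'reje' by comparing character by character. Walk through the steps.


Alignment:
Position 1: 'j' vs 'r' = DIFFER
Position 2: 'u' vs 'e' = DIFFER
Position 3: 't' vs 'j' = DIFFER
Position 4: 'i' vs 'e' = DIFFER
Total differences: 4

4


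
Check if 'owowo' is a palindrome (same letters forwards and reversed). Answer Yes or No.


Forward: 'owowo'
Reversed: 'owowo'
They are identical.

Yes


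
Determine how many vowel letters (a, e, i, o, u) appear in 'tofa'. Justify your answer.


Vowels in 'tofa': o, a = 2 vowels.

2


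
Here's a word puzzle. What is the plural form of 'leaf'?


Apply rule: Change -f to -ves. 'leaf' becomes 'leaves'.

leaves


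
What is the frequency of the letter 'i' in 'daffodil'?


Letter 'i' in 'daffodil': found at position(s) 7 = 1 occurrence(s).

1


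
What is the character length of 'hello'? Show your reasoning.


Spell out 'hello' and number each letter: h(1), e(2), l(3), l(4), o(5). Total: 5 letters.

5


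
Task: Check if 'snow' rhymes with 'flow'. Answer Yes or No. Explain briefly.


Rime (stressed vowel + following sounds) of 'snow': -ow = /oʊ/
Rime of 'flow': -ow = /oʊ/
/oʊ/ and /oʊ/ are the same ending sound, so the words rhyme.

Yes


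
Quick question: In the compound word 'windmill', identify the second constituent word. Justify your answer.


Split 'windmill' into 'wind' + 'mill'. The second part is 'mill'.

mill


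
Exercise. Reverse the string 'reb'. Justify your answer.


Reverse 'reb' character by character: 'ber'.

ber


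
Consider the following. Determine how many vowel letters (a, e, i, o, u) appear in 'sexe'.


Vowels in 'sexe': e, e = 2 vowels.

2


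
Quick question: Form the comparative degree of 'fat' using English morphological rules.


Apply comparative formation (double final consonant, add -er): 'fat' -> 'fatter'.

fatter


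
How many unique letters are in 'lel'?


Unique letters in 'lel': {e, l} = 2 distinct letters.

2


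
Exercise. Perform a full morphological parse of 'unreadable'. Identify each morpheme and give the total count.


Step 1: Identify prefix: 'un' (meaning: not/reverse)
Step 2: Identify root: 'read'
Step 3: Identify suffix(es): 'able'
Decomposition: un- (prefix: not/reverse) + read (root) + -able (suffix: capable of)
Total morphemes: 3

3 morphemes (un- (prefix: not/reverse) + read (root) + -able (suffix: capable of))


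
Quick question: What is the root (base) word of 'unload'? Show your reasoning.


Remove prefix 'un' from 'unload' to get root 'load'.

load


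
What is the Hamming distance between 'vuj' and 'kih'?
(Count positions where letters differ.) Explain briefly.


Alignment:
Position 1: 'v' vs 'k' = DIFFER
Position 2: 'u' vs 'i' = DIFFER
Position 3: 'j' vs 'h' = DIFFER
Total differences: 3

3


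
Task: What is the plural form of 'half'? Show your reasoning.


Apply rule: Change -f to -ves. 'half' becomes 'halves'.

halves


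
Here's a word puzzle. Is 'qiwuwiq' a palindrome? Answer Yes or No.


Forward: 'qiwuwiq'
Reversed: 'qiwuwiq'
They are identical.

Yes


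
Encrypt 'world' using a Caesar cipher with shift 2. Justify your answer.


Shift each letter by 2: w -> y, o -> q, r -> t, l -> n, d -> f. Result: 'yqtnf'.

yqtnf


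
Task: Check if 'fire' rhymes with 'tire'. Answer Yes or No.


Rime (stressed vowel + following sounds) of 'fire': -ire = /aɪər/
Rime of 'tire': -ire = /aɪər/
/aɪər/ and /aɪər/ are the same ending sound, so the words rhyme.

Yes


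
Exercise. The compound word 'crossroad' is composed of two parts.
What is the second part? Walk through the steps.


Split 'crossroad' into 'cross' + 'road'. The second part is 'road'.

road


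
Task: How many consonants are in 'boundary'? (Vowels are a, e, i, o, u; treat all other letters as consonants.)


Consonants in 'boundary': b, n, d, r, y = 5 consonants.

5


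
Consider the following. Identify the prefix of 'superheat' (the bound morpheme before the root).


The word 'superheat' = 'super' (prefix) + 'heat' (root). The prefix is 'super'.

super


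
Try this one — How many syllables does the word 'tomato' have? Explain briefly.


Break 'tomato' into syllables: to-ma-to -> to | ma | to = 3 syllables

3 syllables


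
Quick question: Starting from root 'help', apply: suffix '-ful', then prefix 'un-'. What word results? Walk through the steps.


Step 1: Add suffix '-ful' to 'help' = 'helpful'
Step 2: Add prefix 'un-' to 'helpful' = 'unhelpful'

unhelpful


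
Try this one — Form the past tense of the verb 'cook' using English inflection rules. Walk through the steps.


Apply rule: Add -ed. 'cook' becomes 'cooked'.

cooked


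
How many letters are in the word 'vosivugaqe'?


Spell out 'vosivugaqe' and number each letter: v(1), o(2), s(3), i(4), v(5), u(6), g(7), a(8), q(9), e(10). Total: 10 letters.

10


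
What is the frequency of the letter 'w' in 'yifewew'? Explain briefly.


Letter 'w' in 'yifewew': found at position(s) 5, 7 = 2 occurrence(s).

2


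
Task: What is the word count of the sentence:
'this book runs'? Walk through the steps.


Split into words: this | book | runs = 3 words.

3


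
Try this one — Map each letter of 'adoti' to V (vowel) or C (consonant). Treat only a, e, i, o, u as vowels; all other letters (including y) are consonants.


Letter mapping: a = V, d = C, o = V, t = C, i = V.

VCVCV


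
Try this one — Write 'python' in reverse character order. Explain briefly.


Reverse 'python' character by character: 'nohtyp'.

nohtyp


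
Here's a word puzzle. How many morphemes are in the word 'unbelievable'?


Decomposition: un- (prefix) + believe (root) + -able (suffix) = 3 morpheme(s)

3 morphemes


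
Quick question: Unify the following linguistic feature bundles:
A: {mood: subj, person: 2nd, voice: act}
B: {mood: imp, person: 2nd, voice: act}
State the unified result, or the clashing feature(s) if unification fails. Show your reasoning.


Compare features:
mood: A=subj vs B=imp -> CLASH
person: A=2nd vs B=2nd -> unified: 2nd
voice: A=act vs B=act -> unified: act
Clash detected on feature 'mood' (subj vs imp); unification fails.

CLASH on 'mood' (subj vs imp)


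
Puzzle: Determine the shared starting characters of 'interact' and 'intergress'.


Compare from the start: 5 characters match: 'inter'. Mismatch at position 6: 'a' vs 'g'.

inter


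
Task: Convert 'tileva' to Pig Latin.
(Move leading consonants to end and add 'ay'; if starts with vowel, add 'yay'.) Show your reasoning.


'tileva': move consonant cluster 't' to end and add 'ay': 'ilevatay'.

ilevatay


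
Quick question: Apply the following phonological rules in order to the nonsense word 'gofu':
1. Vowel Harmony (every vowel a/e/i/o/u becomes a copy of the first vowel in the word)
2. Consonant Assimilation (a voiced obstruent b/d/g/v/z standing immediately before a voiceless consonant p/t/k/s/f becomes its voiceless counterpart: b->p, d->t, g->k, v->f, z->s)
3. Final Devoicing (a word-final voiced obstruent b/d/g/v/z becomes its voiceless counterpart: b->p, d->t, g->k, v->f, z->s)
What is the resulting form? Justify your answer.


Starting form: 'gofu'
Rule 1: Vowel Harmony: all vowels become 'o' (matching first vowel). 'gofu' -> 'gofo'
Rule 2: Consonant Assimilation: no voiced obstruent (b/d/g/v/z) stands immediately before a voiceless consonant (p/t/k/s/f). No change.
Rule 3: Final Devoicing: the word ends in the vowel 'o', not a consonant. No change.
Final form: 'gofo'

gofo


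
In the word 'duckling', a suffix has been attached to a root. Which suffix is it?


The word 'duckling' = 'duck' (root) + '-ling' (suffix). The suffix is '-ling'.

ling


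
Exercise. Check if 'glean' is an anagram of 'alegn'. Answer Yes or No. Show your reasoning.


Sorted letters of 'glean': 'aegln'
Sorted letters of 'alegn': 'aegln'
They match.

Yes


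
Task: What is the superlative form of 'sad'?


Apply superlative formation (double final consonant, add -est): 'sad' -> 'saddest'.

saddest


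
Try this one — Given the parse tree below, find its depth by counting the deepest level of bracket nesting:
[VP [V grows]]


Count bracket nesting levels:
'[' at pos 0: depth = 1
'[' at pos 4: depth = 2
Maximum depth reached: 2

2


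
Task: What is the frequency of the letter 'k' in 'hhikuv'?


Letter 'k' in 'hhikuv': found at position(s) 4 = 1 occurrence(s).

1


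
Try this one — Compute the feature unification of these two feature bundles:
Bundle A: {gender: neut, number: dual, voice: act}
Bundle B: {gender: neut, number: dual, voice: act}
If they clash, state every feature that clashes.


Compare features:
gender: A=neut vs B=neut -> unified: neut
number: A=dual vs B=dual -> unified: dual
voice: A=act vs B=act -> unified: act
No clashes found.

Unified: {gender: neut, number: dual, voice: act}


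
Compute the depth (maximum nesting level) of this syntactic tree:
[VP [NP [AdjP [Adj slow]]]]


Count bracket nesting levels:
'[' at pos 0: depth = 1
'[' at pos 4: depth = 2
'[' at pos 8: depth = 3
'[' at pos 14: depth = 4
Maximum depth reached: 4

4


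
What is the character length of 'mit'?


Spell out 'mit' and number each letter: m(1), i(2), t(3). Total: 3 letters.

3


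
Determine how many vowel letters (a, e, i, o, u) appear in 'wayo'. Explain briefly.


Vowels in 'wayo': a, o = 2 vowels.

2


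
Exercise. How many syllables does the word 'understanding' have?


Break 'understanding' into syllables: un-der-stand-ing -> un | der | stand | ing = 4 syllables

4 syllables


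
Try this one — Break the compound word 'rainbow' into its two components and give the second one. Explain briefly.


Split 'rainbow' into 'rain' + 'bow'. The second part is 'bow'.

bow


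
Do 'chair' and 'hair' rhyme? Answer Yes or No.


Rime (stressed vowel + following sounds) of 'chair': -air = /ɛər/
Rime of 'hair': -air = /ɛər/
/ɛər/ and /ɛər/ are the same ending sound, so the words rhyme.

Yes


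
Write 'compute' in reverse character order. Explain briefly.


Reverse 'compute' character by character: 'etupmoc'.

etupmoc


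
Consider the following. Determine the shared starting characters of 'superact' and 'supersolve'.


Compare from the start: 5 characters match: 'super'. Mismatch at position 6: 'a' vs 's'.

super


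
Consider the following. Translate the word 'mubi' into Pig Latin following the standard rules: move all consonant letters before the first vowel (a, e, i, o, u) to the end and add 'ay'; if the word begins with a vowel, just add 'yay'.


'mubi': move consonant cluster 'm' to end and add 'ay': 'ubimay'.

ubimay


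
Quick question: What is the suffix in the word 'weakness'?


The word 'weakness' = 'weak' (root) + '-ness' (suffix). The suffix is '-ness'.

ness


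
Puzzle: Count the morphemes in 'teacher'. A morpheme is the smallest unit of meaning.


Decomposition: teach (root) + -er (suffix) = 2 morpheme(s)

2 morphemes


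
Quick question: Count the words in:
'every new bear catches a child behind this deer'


Split into words: every | new | bear | catches | a | child | behind | this | deer = 9 words.

9


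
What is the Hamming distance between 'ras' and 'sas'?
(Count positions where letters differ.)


Alignment:
Position 1: 'r' vs 's' = DIFFER
Position 2: 'a' vs 'a' = match
Position 3: 's' vs 's' = match
Total differences: 1

1


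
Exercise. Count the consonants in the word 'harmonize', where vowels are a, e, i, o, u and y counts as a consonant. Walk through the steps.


Consonants in 'harmonize': h, r, m, n, z = 5 consonants.

5


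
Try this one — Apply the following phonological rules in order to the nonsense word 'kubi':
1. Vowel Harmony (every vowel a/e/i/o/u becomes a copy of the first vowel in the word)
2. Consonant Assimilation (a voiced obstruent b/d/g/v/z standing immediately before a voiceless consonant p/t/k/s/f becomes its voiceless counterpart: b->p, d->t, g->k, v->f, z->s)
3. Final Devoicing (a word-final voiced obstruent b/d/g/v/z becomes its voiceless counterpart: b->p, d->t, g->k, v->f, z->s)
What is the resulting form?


Starting form: 'kubi'
Rule 1: Vowel Harmony: all vowels become 'u' (matching first vowel). 'kubi' -> 'kubu'
Rule 2: Consonant Assimilation: no voiced obstruent (b/d/g/v/z) stands immediately before a voiceless consonant (p/t/k/s/f). No change.
Rule 3: Final Devoicing: the word ends in the vowel 'u', not a consonant. No change.
Final form: 'kubu'

kubu


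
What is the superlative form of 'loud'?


Apply superlative formation (add -est): 'loud' -> 'loudest'.

loudest


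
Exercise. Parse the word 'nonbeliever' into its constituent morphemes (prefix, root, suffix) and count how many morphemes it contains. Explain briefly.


Step 1: Identify prefix: 'non' (meaning: not)
Step 2: Identify root: 'believe'
Step 3: Identify suffix(es): 'er'
Decomposition: non- (prefix: not) + believe (root) + -er (suffix: one who)
Total morphemes: 3

3 morphemes (non- (prefix: not) + believe (root) + -er (suffix: one who))
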